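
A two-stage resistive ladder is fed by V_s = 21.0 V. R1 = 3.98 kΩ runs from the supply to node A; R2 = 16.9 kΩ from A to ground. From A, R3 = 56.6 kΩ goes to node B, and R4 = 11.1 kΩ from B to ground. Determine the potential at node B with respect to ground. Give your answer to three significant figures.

V_B ≈ 2.66 V

The second stage (R3 + R4 = 67.70 kΩ) loads node A in parallel with R2.
Effective lower resistance at A: R2 ‖ 67.70 = 13.52 kΩ.
So V_A = 21.0 × 0.7726 = 16.23 V.
Stage 2 is unloaded, so V_B = V_A · R4/(R3+R4) = 16.23 × 11.1/67.70 = 2.660 V.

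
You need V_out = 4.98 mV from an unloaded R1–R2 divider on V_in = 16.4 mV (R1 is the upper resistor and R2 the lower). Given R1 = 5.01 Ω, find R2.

V_out/V_in = R2/(R1+R2) = 0.3037.
So R2 = R1 · V_out/(V_in − V_out) = 5.01 × 4.98/(16.4 − 4.98) = 5.01 × 0.4361 = 2.185 Ω.

R2 ≈ 2.18 Ω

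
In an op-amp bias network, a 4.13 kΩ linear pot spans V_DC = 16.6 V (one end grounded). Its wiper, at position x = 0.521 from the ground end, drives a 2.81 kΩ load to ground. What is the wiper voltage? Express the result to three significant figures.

Split the track: R_lower = x·R_p = 2.152 kΩ, R_upper = (1−x)·R_p = 1.978 kΩ.
Lower segment in parallel with the load: 2.152 ‖ 2.81 = 1.219 kΩ.
Loaded-divider output: V_out = 16.6 × 0.3812 = 6.328 V.

V_out ≈ 6.33 V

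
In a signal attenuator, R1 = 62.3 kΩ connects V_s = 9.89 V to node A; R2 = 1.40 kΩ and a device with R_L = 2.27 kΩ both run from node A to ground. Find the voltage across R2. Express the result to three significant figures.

V_out ≈ 0.136 V

R2 ‖ R_L = (1.40 × 2.27)/(1.40 + 2.27) = 0.8659 kΩ.
Now apply the divider: V_out = 9.89 × 0.01371 = 0.1356 V.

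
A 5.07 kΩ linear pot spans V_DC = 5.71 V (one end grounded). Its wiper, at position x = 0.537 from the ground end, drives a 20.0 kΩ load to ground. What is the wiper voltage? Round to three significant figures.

The pot divides into 2.347 kΩ above the wiper and 2.723 kΩ below.
R_L loads the lower segment: effective lower R = 2.396 kΩ.
Then V_out = V_DC · 2.396/(2.347 + 2.396) = 2.884 V.
(Unloaded: V_out = x·V_DC = 3.07 V.)

V_out ≈ 2.88 V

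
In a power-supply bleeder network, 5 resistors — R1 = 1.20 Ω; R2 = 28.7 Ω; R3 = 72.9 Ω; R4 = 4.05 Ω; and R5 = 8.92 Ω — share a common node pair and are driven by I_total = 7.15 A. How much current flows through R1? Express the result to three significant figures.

ΣG = 1/1.20 + 1/28.7 + 1/72.9 + 1/4.05 + 1/8.92 = 1.241.
Current divider: I(R1) = I_total · G_k/ΣG = 7.15 × (0.8333/1.241) = 7.15 × 0.6715 = 4.802 A.

I ≈ 4.80 A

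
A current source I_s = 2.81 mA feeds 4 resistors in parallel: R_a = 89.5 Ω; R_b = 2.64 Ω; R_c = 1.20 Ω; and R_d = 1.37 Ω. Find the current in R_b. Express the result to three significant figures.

ΣG = 1/89.5 + 1/2.64 + 1/1.20 + 1/1.37 = 1.953.
Current divider: I(R_b) = I_s · G_k/ΣG = 2.81 × (0.3788/1.953) = 2.81 × 0.1939 = 0.5449 mA.

I ≈ 0.545 mA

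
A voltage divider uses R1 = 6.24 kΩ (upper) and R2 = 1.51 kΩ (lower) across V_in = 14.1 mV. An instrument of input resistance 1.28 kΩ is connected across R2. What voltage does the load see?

V_out ≈ 1.41 mV

R2 ‖ R_L = (1.51 × 1.28)/(1.51 + 1.28) = 0.6928 kΩ.
Then V_out = V_in · R2'/(R1 + R2') = 14.1 × 0.6928/6.933 = 1.409 mV.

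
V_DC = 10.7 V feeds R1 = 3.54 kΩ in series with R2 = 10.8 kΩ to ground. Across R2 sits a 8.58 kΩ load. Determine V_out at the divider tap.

First combine the lower leg with the load: R2 ‖ R_L = 4.781 kΩ.
Now apply the divider: V_out = 10.7 × 0.5746 = 6.148 V.
(Unloaded it would be 8.06 V; the load pulls it down.)

V_out ≈ 6.15 V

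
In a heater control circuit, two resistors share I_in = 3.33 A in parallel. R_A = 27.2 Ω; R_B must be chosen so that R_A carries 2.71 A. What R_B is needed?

R_B ≈ 119 Ω

The fraction through R_A equals R_B/(R_A+R_B).
2.71/3.33 = R_B/(R_A + R_B) → R_B = R_A · (0.8138)/(1 − 0.8138) = 27.2 × 4.371 = 118.9 Ω.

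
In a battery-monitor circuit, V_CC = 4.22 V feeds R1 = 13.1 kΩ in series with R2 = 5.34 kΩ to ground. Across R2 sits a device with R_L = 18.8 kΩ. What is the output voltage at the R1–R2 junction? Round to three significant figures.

V_out ≈ 1.02 V

R2 ‖ R_L = (5.34 × 18.8)/(5.34 + 18.8) = 4.159 kΩ.
Now apply the divider: V_out = 4.22 × 0.2410 = 1.017 V.
(Unloaded it would be 1.22 V; the load pulls it down.)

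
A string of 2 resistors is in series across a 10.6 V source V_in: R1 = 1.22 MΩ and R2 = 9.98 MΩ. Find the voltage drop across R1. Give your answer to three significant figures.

ΣR = 1.22 + 9.98 = 11.20 MΩ.
V = V_in · R/ΣR = 10.6 × 0.1089 = 1.155 V.

V ≈ 1.15 V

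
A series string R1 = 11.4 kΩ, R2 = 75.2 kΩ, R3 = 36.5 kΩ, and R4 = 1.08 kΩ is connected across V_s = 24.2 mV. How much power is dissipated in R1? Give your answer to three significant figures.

Series current I = V_s/ΣR = 24.2/124.2 = 0.1949 µA.
P = I²R = 0.03798 × 11.4 = 0.4329 nW.

P ≈ 0.433 nW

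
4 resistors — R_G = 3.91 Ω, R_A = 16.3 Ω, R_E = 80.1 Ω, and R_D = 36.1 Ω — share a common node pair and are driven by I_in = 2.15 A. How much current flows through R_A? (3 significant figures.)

Conductances: ΣG = 1/3.91 + 1/16.3 + 1/80.1 + 1/36.1 = 0.3573 (1/Ω).
R_A takes the fraction G_k/ΣG = 0.06135/0.3573 = 0.1717, so I = 2.15 × 0.1717 = 0.3692 A.

I ≈ 0.369 A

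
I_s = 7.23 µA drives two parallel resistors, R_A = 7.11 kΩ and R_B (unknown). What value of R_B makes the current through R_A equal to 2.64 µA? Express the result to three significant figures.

R_B ≈ 4.09 kΩ

In a two-way split, I_A/I_s = R_B/(R_A + R_B).
2.64/7.23 = R_B/(R_A + R_B) → R_B = R_A · (0.3651)/(1 − 0.3651) = 7.11 × 0.5752 = 4.089 kΩ.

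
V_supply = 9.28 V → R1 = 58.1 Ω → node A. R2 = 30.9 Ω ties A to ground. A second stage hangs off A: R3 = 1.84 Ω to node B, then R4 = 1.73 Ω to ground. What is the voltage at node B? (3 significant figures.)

V_B ≈ 0.235 V

The second stage (R3 + R4 = 3.570 Ω) loads node A in parallel with R2.
R2 ‖ (R3+R4) = 3.200 Ω.
First divider: V_A = V_supply · 3.200/(58.1 + 3.200) = 0.4845 V.
V_B = V_A × 0.4846 = 0.2348 V.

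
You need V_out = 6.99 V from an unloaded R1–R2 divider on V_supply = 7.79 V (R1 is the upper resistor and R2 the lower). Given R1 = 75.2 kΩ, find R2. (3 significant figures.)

R2 ≈ 657 kΩ

V_out/V_supply = R2/(R1+R2) = 0.8973.
R2 = R1 · 0.8973/(1 − 0.8973) = 657.1 kΩ.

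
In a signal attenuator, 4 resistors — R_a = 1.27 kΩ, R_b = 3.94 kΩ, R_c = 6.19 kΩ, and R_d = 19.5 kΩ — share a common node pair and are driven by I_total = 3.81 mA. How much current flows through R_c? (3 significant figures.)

Total conductance ΣG = 1/1.27 + 1/3.94 + 1/6.19 + 1/19.5 = 1.254 (units of 1/kΩ).
Current divider: I(R_c) = I_total · G_k/ΣG = 3.81 × (0.1616/1.254) = 3.81 × 0.1288 = 0.4908 mA.

I ≈ 0.491 mA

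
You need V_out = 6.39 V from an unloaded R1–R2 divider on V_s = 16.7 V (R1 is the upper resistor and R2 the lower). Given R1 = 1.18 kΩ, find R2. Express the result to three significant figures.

Required fraction k = V_out/V_s = 0.3826.
R2 = R1 · 0.3826/(1 − 0.3826) = 0.7313 kΩ.

R2 ≈ 0.731 kΩ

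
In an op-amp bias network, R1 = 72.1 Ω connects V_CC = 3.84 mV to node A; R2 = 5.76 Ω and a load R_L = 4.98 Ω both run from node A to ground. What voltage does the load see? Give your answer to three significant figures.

V_out ≈ 0.137 mV

R2 ‖ R_L = (5.76 × 4.98)/(5.76 + 4.98) = 2.671 Ω.
Voltage divider with the loaded lower leg: V_out = 3.84 × 2.671/(72.1 + 2.671) = 3.84 × 0.03572 = 0.1372 mV.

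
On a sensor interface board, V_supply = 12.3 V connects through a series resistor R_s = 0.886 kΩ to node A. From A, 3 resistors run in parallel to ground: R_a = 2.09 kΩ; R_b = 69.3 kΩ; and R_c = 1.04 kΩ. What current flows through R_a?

Parallel bank: R_p = 1/(1/2.09 + 1/69.3 + 1/1.04) = 0.6876 kΩ.
Node voltage V_A = V_supply · R_p/(R_s + R_p) = 12.3 × 0.4369 = 5.374 V.
I(R_a) = V_A / R_a = 5.374/2.09 = 2.571 mA.

I ≈ 2.57 mA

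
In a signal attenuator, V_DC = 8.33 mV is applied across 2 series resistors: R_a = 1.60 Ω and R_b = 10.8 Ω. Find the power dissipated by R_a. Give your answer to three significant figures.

The common current is I = 8.33/12.40 = 0.6718 mA.
P = I²R = 0.4513 × 1.60 = 0.7220 µW.

P ≈ 0.722 µW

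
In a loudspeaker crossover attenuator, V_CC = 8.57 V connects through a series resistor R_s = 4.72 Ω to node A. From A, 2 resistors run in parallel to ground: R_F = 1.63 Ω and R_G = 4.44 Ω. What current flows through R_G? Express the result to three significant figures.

I ≈ 0.389 A

Combine the parallel branches: R_p = (1/1.63 + 1/4.44)⁻¹ = 1.192 Ω.
Node voltage V_A = V_CC · R_p/(R_s + R_p) = 8.57 × 0.2017 = 1.728 V.
I(R_G) = V_A / R_G = 1.728/4.44 = 0.3892 A.
(Equivalently: I_total = 1.450 A, then current-divider fraction G_k/ΣG = 0.2685.)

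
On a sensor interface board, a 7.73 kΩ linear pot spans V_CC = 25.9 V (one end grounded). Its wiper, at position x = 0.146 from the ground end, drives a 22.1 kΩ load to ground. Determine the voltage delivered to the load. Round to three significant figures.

Lower segment x·R_p = 1.129 kΩ; upper segment (1−x)·R_p = 6.601 kΩ.
(x·R_p) ‖ R_L = 1.074 kΩ.
Then V_out = V_CC · 1.074/(6.601 + 1.074) = 3.623 V.

V_out ≈ 3.62 V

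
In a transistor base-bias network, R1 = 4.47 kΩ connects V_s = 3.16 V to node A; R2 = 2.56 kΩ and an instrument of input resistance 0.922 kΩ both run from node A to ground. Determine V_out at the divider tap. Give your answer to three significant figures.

R2 ‖ R_L = (2.56 × 0.922)/(2.56 + 0.922) = 0.6779 kΩ.
Voltage divider with the loaded lower leg: V_out = 3.16 × 0.6779/(4.47 + 0.6779) = 3.16 × 0.1317 = 0.4161 V.
(Unloaded it would be 1.15 V; the load pulls it down.)

V_out ≈ 0.416 V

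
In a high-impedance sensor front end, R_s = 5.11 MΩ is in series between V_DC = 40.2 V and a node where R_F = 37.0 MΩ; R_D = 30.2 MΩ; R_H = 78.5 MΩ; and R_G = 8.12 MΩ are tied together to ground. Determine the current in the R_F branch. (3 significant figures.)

I ≈ 0.543 µA

Equivalent of the parallel group: R_p = 5.101 MΩ.
Node voltage V_A = V_DC · R_p/(R_s + R_p) = 40.2 × 0.4996 = 20.08 V.
Branch current I = V_A/R_F = 20.08/37.0 = 0.5428 µA.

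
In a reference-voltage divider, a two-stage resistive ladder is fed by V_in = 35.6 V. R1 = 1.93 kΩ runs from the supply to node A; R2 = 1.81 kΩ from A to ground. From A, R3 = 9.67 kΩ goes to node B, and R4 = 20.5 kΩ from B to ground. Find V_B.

V_B ≈ 11.4 V

Looking into the second stage from A: R3 + R4 = 30.17 kΩ appears in parallel with R2.
R2 ‖ (R3+R4) = 1.708 kΩ.
V_A = 35.6 × 1.708/(1.93 + 1.708) = 16.71 V.
Then the unloaded second divider: V_B = V_A × R4/(R3+R4) = 16.71 × 0.6795 = 11.36 V.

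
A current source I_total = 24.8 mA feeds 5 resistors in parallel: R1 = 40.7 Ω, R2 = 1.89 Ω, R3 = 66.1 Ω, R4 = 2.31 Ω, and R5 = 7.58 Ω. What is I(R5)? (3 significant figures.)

Conductances: ΣG = 1/40.7 + 1/1.89 + 1/66.1 + 1/2.31 + 1/7.58 = 1.134 (1/Ω).
By the current-divider rule, I = I_total · G_k/ΣG = 24.8 × 0.1164 = 2.886 mA.

I ≈ 2.89 mA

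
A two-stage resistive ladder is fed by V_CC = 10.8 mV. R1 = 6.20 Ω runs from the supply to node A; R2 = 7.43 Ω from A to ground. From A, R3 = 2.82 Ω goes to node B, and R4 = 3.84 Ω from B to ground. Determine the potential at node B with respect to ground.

Node A sees R2 in parallel with the series input of stage 2, R3 + R4 = 6.660 Ω.
R2 ‖ (R3+R4) = 3.512 Ω.
So V_A = 10.8 × 0.3616 = 3.905 mV.
Then the unloaded second divider: V_B = V_A × R4/(R3+R4) = 3.905 × 0.5766 = 2.252 mV.

V_B ≈ 2.25 mV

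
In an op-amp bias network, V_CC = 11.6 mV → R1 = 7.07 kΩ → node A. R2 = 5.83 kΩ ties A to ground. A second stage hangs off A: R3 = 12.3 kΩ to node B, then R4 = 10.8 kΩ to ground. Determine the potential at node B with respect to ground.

Node A sees R2 in parallel with the series input of stage 2, R3 + R4 = 23.10 kΩ.
Effective lower resistance at A: R2 ‖ 23.10 = 4.655 kΩ.
First divider: V_A = V_CC · 4.655/(7.07 + 4.655) = 4.605 mV.
Then the unloaded second divider: V_B = V_A × R4/(R3+R4) = 4.605 × 0.4675 = 2.153 mV.

V_B ≈ 2.15 mV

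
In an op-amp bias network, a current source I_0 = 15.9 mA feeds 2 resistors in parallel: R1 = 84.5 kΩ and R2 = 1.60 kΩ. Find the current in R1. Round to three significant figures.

I ≈ 0.295 mA

For two parallel branches, I_k = I_0 · (other R)/(sum of R).
So I = 15.9 × 1.60/86.10 = 0.2955 mA.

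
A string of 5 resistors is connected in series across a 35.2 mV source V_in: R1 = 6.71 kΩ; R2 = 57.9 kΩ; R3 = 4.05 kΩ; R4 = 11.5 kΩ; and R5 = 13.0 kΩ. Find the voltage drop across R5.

V ≈ 4.91 mV

ΣR = 6.71 + 57.9 + 4.05 + 11.5 + 13.0 = 93.16 kΩ.
V = V_in · R/ΣR = 35.2 × 0.1395 = 4.912 mV.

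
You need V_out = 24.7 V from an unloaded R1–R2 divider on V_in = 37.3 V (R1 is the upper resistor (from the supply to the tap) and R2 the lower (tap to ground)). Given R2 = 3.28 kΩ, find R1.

The divider ratio is R2/(R1+R2) = 24.7/37.3 = 0.6622.
So R1 = R2 · (V_in/V_out − 1) = 3.28 × (37.3/24.7 − 1) = 3.28 × 0.5101 = 1.673 kΩ.

R1 ≈ 1.67 kΩ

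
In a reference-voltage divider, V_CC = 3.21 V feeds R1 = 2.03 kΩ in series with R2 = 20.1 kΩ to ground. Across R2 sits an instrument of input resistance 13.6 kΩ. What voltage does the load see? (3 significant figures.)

V_out ≈ 2.57 V

The load sits in parallel with R2, giving an effective lower resistance R2' = R2·R_L/(R2+R_L) = 8.112 kΩ.
Then V_out = V_CC · R2'/(R1 + R2') = 3.21 × 8.112/10.14 = 2.567 V.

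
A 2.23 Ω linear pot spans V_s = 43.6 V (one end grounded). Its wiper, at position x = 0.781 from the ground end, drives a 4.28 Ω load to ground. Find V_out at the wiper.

V_out ≈ 31.3 V

The pot divides into 0.4884 Ω above the wiper and 1.742 Ω below.
(x·R_p) ‖ R_L = 1.238 Ω.
V_out = 43.6 × 1.238/(0.4884 + 1.238) = 31.27 V.
(Unloaded: V_out = x·V_s = 34.1 V.)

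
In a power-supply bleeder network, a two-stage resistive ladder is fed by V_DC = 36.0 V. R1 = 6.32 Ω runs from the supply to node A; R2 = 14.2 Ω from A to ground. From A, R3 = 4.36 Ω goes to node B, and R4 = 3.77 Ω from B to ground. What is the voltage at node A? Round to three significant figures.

Looking into the second stage from A: R3 + R4 = 8.130 Ω appears in parallel with R2.
R2 ‖ (R3+R4) = 5.170 Ω.
First divider: V_A = V_DC · 5.170/(6.32 + 5.170) = 16.20 V.

V_A ≈ 16.2 V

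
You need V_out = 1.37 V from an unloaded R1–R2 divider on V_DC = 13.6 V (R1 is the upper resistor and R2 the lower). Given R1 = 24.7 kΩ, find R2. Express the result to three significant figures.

V_out/V_DC = R2/(R1+R2) = 0.1007.
Rearranging, R2 = R1·k/(1−k) = 24.7 × 0.1120 = 2.767 kΩ.

R2 ≈ 2.77 kΩ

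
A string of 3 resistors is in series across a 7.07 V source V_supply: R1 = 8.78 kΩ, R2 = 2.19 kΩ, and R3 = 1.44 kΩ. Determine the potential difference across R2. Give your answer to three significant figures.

V ≈ 1.25 V

Total series resistance ΣR = 8.78 + 2.19 + 1.44 = 12.41 kΩ.
V = V_supply · R/ΣR = 7.07 × 0.1765 = 1.248 V.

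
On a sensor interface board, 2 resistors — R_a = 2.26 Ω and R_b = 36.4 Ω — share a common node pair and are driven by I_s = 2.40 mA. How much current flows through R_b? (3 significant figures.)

Two-branch current divider: I_k = I_s · R_other/(R_1 + R_2).
So I = 2.40 × 2.26/38.66 = 0.1403 mA.

I ≈ 0.140 mA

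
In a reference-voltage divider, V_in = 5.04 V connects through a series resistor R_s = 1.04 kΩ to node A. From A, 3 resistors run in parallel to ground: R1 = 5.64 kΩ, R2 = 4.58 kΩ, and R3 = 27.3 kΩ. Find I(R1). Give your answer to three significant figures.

Combine the parallel branches: R_p = (1/5.64 + 1/4.58 + 1/27.3)⁻¹ = 2.313 kΩ.
V_A = 5.04 × 2.313/3.353 = 3.477 V.
Branch current I = V_A/R1 = 3.477/5.64 = 0.6165 mA.
(Check via current divider: I_total = 1.503 mA; share G_k/ΣG = 0.4102 → same result.)

I ≈ 0.616 mA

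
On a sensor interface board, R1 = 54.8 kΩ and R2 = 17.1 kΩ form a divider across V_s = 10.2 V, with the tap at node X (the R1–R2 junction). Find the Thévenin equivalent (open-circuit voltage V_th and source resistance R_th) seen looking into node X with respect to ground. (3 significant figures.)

V_th is the unloaded tap voltage: V_s · R2/(R1+R2) = 10.2 × 0.2378 = 2.426 V.
Zeroing V_s shorts the top of R1 to ground, so R_th = R1 ‖ R2 = 13.03 kΩ.

V_th ≈ 2.43 V, R_th ≈ 13.0 kΩ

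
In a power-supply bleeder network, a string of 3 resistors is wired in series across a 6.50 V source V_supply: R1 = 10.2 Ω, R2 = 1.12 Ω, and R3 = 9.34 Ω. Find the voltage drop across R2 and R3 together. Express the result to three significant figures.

Series total: ΣR = 10.2 + 1.12 + 9.34 = 20.66 Ω.
R_{R2..R3} = 1.12 + 9.34 = 10.46 Ω.
V = V_supply · R/ΣR = 6.50 × 0.5063 = 3.291 V.

V ≈ 3.29 V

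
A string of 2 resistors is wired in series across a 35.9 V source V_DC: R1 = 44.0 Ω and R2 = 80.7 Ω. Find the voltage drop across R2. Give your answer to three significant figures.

V ≈ 23.2 V

ΣR = 44.0 + 80.7 = 124.7 Ω.
By the voltage-divider rule, V = 35.9 × 80.70/124.7 = 23.23 V.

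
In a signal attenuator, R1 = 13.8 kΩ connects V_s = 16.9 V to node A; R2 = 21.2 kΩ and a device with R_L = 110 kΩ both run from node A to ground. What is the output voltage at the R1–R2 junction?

V_out ≈ 9.51 V

First combine the lower leg with the load: R2 ‖ R_L = 17.77 kΩ.
Then V_out = V_s · R2'/(R1 + R2') = 16.9 × 17.77/31.57 = 9.514 V.
(Unloaded it would be 10.2 V; the load pulls it down.)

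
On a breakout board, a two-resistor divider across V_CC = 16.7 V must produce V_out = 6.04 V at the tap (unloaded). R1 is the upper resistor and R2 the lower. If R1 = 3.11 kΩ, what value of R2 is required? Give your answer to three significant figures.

V_out/V_CC = R2/(R1+R2) = 0.3617.
So R2 = R1 · V_out/(V_CC − V_out) = 3.11 × 6.04/(16.7 − 6.04) = 3.11 × 0.5666 = 1.762 kΩ.

R2 ≈ 1.76 kΩ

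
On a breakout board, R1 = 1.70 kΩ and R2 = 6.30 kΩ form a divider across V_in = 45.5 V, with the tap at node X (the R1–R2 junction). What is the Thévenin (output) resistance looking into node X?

Zeroing V_in shorts the top of R1 to ground, so R_th = R1 ‖ R2 = 1.339 kΩ.

R_th ≈ 1.34 kΩ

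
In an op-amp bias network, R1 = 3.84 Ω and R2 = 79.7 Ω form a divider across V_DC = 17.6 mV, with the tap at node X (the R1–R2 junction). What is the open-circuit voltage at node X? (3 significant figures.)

Open-circuit (no load on X): V_th = V_DC · R2/(R1 + R2) = 17.6 × 79.7/(3.840 + 79.7) = 16.79 mV.

V_th ≈ 16.8 mV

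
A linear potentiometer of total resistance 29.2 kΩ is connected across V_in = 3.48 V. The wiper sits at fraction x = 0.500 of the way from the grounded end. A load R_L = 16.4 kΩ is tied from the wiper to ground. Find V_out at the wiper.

V_out ≈ 1.20 V

Split the track: R_lower = x·R_p = 14.60 kΩ, R_upper = (1−x)·R_p = 14.60 kΩ.
(x·R_p) ‖ R_L = 7.724 kΩ.
Loaded-divider output: V_out = 3.48 × 0.3460 = 1.204 V.
(Unloaded: V_out = x·V_in = 1.74 V.)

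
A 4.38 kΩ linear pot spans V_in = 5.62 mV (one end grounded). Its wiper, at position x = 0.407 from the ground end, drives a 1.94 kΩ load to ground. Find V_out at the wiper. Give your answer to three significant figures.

V_out ≈ 1.48 mV

Split the track: R_lower = x·R_p = 1.783 kΩ, R_upper = (1−x)·R_p = 2.597 kΩ.
R_L loads the lower segment: effective lower R = 0.9290 kΩ.
Then V_out = V_in · 0.9290/(2.597 + 0.9290) = 1.481 mV.
(Unloaded: V_out = x·V_in = 2.29 mV.)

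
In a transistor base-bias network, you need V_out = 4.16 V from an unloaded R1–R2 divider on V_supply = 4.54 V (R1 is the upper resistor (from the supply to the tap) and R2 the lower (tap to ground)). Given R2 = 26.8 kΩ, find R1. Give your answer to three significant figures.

R1 ≈ 2.45 kΩ

Required fraction k = V_out/V_supply = 0.9163.
Rearranging, R1 = R2·(1−k)/k = 26.8 × 0.09135 = 2.448 kΩ.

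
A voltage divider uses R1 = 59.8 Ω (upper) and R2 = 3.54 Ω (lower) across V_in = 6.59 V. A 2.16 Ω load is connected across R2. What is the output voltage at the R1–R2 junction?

V_out ≈ 0.145 V

The load sits in parallel with R2, giving an effective lower resistance R2' = R2·R_L/(R2+R_L) = 1.341 Ω.
Now apply the divider: V_out = 6.59 × 0.02194 = 0.1446 V.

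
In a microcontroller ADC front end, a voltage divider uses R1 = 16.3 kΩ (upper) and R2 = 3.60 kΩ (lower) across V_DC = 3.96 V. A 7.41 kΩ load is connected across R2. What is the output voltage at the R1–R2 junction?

First combine the lower leg with the load: R2 ‖ R_L = 2.423 kΩ.
Voltage divider with the loaded lower leg: V_out = 3.96 × 2.423/(16.3 + 2.423) = 3.96 × 0.1294 = 0.5125 V.
(Unloaded it would be 0.716 V; the load pulls it down.)

V_out ≈ 0.512 V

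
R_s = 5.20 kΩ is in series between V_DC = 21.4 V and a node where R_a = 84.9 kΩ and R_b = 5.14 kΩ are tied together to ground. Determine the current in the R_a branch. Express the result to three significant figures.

Equivalent of the parallel group: R_p = 4.847 kΩ.
V_A = 21.4 × 4.847/10.05 = 10.32 V.
I(R_a) = V_A / R_a = 10.32/84.9 = 0.1216 mA.

I ≈ 0.122 mA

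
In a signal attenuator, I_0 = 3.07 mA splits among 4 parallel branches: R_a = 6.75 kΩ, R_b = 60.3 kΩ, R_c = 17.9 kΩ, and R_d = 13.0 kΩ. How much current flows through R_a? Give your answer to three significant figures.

I ≈ 1.53 mA

ΣG = 1/6.75 + 1/60.3 + 1/17.9 + 1/13.0 = 0.2975.
Current divider: I(R_a) = I_0 · G_k/ΣG = 3.07 × (0.1481/0.2975) = 3.07 × 0.4979 = 1.529 mA.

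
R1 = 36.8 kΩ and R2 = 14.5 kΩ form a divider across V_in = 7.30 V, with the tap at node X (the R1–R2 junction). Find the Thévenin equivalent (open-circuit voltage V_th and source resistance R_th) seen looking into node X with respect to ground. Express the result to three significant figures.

V_th is the unloaded tap voltage: V_in · R2/(R1+R2) = 7.30 × 0.2827 = 2.063 V.
Looking into X with the source shorted: R_th = R1·R2/(R1+R2) = 36.80 × 14.5/51.30 = 10.40 kΩ.

V_th ≈ 2.06 V, R_th ≈ 10.4 kΩ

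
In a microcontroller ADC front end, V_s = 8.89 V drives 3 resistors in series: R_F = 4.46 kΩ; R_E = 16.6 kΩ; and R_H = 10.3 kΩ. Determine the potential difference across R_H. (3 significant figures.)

V ≈ 2.92 V

Series total: ΣR = 4.46 + 16.6 + 10.3 = 31.36 kΩ.
V = V_s · R/ΣR = 8.89 × 0.3284 = 2.920 V.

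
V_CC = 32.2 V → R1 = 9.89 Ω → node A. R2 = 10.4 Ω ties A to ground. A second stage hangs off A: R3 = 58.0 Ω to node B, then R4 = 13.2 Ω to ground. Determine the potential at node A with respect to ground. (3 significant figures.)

The second stage (R3 + R4 = 71.20 Ω) loads node A in parallel with R2.
R2 ‖ (R3+R4) = 9.075 Ω.
First divider: V_A = V_CC · 9.075/(9.89 + 9.075) = 15.41 V.

V_A ≈ 15.4 V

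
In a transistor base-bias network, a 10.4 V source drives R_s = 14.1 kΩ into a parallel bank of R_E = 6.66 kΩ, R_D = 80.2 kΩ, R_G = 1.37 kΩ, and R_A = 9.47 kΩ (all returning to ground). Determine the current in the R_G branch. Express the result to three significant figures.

I ≈ 0.504 mA

Parallel bank: R_p = 1/(1/6.66 + 1/80.2 + 1/1.37 + 1/9.47) = 1.002 kΩ.
Node voltage V_A = V_DC · R_p/(R_s + R_p) = 10.4 × 0.06634 = 0.6899 V.
Branch current I = V_A/R_G = 0.6899/1.37 = 0.5036 mA.
(Check via current divider: I_total = 0.6887 mA; share G_k/ΣG = 0.7313 → same result.)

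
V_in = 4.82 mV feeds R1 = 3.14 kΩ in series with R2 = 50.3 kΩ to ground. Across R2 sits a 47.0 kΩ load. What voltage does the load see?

The load sits in parallel with R2, giving an effective lower resistance R2' = R2·R_L/(R2+R_L) = 24.30 kΩ.
Now apply the divider: V_out = 4.82 × 0.8856 = 4.268 mV.

V_out ≈ 4.27 mV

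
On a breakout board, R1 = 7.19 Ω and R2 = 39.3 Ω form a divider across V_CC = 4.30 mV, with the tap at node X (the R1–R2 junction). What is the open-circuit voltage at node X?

V_th ≈ 3.63 mV

With X open, the divider is unloaded: V_th = 4.30 × 39.3/46.49 = 3.635 mV.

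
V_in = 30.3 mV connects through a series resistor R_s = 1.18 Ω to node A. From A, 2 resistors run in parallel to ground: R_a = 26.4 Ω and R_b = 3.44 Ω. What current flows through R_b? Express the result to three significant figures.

Combine the parallel branches: R_p = (1/26.4 + 1/3.44)⁻¹ = 3.043 Ω.
Node voltage V_A = V_in · R_p/(R_s + R_p) = 30.3 × 0.7206 = 21.83 mV.
I(R_b) = V_A / R_b = 21.83/3.44 = 6.347 mA.
(Check via current divider: I_total = 7.174 mA; share G_k/ΣG = 0.8847 → same result.)

I ≈ 6.35 mA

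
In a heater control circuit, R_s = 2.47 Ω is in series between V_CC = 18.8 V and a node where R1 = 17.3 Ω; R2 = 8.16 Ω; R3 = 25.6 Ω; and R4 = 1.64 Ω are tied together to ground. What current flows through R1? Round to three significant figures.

Equivalent of the parallel group: R_p = 1.206 Ω.
V_A by voltage divider: V_A = 18.8 × 1.206/(2.47 + 1.206) = 6.168 V.
I(R1) = V_A / R1 = 6.168/17.3 = 0.3565 A.

I ≈ 0.357 A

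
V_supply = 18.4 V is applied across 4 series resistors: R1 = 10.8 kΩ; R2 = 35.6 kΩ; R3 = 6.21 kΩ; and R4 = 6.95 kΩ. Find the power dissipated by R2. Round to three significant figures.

P ≈ 3.40 mW

Series current I = V_supply/ΣR = 18.4/59.56 = 0.3089 mA.
P(R2) = I²·R2 = (0.3089)² × 35.6 = 3.398 mW.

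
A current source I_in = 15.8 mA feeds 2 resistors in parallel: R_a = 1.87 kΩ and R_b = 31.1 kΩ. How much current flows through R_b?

I ≈ 0.896 mA

With just two branches, the current splits inversely with resistance.
So I = 15.8 × 1.87/32.97 = 0.8961 mA.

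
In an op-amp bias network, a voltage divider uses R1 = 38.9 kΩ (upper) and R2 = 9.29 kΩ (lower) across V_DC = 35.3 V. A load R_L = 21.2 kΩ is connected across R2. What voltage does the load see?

V_out ≈ 5.03 V

The load sits in parallel with R2, giving an effective lower resistance R2' = R2·R_L/(R2+R_L) = 6.459 kΩ.
Now apply the divider: V_out = 35.3 × 0.1424 = 5.027 V.
(Unloaded it would be 6.81 V; the load pulls it down.)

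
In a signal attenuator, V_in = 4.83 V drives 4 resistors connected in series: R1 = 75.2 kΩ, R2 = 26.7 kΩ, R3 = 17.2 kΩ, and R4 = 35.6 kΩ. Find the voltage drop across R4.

Total series resistance ΣR = 75.2 + 26.7 + 17.2 + 35.6 = 154.7 kΩ.
By the voltage-divider rule, V = 4.83 × 35.60/154.7 = 1.111 V.

V ≈ 1.11 V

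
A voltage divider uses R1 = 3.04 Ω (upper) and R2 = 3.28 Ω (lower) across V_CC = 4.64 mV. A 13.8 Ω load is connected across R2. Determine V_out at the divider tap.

R2 ‖ R_L = (3.28 × 13.8)/(3.28 + 13.8) = 2.650 Ω.
Now apply the divider: V_out = 4.64 × 0.4657 = 2.161 mV.
(Unloaded it would be 2.41 mV; the load pulls it down.)

V_out ≈ 2.16 mV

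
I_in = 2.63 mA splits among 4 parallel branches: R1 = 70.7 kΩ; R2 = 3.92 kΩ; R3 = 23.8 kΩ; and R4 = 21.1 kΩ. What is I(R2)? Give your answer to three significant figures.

I ≈ 1.87 mA

Conductances: ΣG = 1/70.7 + 1/3.92 + 1/23.8 + 1/21.1 = 0.3587 (1/kΩ).
Current divider: I(R2) = I_in · G_k/ΣG = 2.63 × (0.2551/0.3587) = 2.63 × 0.7113 = 1.871 mA.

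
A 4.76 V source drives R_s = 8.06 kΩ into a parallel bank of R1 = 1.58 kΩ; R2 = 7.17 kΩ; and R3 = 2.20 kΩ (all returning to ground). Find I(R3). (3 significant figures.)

I ≈ 0.199 mA

Combine the parallel branches: R_p = (1/1.58 + 1/7.17 + 1/2.20)⁻¹ = 0.8150 kΩ.
Node voltage V_A = V_s · R_p/(R_s + R_p) = 4.76 × 0.09184 = 0.4371 V.
I(R3) = V_A / R3 = 0.4371/2.20 = 0.1987 mA.
(Equivalently: I_total = 0.5363 mA, then current-divider fraction G_k/ΣG = 0.3705.)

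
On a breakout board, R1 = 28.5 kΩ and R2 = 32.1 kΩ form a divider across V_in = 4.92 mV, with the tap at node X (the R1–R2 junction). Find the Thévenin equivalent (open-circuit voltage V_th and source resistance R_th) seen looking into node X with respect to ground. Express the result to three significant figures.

With X open, the divider is unloaded: V_th = 4.92 × 32.1/60.60 = 2.606 mV.
With V_in suppressed (replaced by a short), R_th = R1 ‖ R2 = (28.50 × 32.1)/(28.50 + 32.1) = 15.10 kΩ.

V_th ≈ 2.61 mV, R_th ≈ 15.1 kΩ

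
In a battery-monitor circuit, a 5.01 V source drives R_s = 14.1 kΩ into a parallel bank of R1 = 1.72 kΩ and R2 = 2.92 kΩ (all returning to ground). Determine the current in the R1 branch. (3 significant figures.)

Parallel bank: R_p = 1/(1/1.72 + 1/2.92) = 1.082 kΩ.
V_A = 5.01 × 1.082/15.18 = 0.3572 V.
I(R1) = V_A / R1 = 0.3572/1.72 = 0.2077 mA.

I ≈ 0.208 mA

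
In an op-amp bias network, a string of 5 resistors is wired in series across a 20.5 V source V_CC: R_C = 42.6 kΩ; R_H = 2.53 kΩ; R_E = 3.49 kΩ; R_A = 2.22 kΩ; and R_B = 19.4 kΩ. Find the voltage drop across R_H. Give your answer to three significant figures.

V ≈ 0.738 V

ΣR = 42.6 + 2.53 + 3.49 + 2.22 + 19.4 = 70.24 kΩ.
Voltage divider: V = V_CC · (2.530 / 70.24) = 20.5 × 0.03602 = 0.7384 V.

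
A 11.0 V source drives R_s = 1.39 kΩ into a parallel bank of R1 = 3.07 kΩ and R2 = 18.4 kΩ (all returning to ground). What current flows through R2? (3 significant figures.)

I ≈ 0.391 mA

Equivalent of the parallel group: R_p = 2.631 kΩ.
Node voltage V_A = V_supply · R_p/(R_s + R_p) = 11.0 × 0.6543 = 7.197 V.
I(R2) = V_A / R2 = 7.197/18.4 = 0.3912 mA.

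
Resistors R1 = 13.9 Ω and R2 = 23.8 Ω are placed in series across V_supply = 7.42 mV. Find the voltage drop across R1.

Series total: ΣR = 13.9 + 23.8 = 37.70 Ω.
By the voltage-divider rule, V = 7.42 × 13.90/37.70 = 2.736 mV.

V ≈ 2.74 mV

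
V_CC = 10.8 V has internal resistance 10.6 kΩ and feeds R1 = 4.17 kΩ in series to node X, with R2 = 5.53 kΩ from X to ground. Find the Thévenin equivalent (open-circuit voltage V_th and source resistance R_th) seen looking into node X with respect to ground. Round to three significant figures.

V_th ≈ 2.94 V, R_th ≈ 4.02 kΩ

R1' = 10.6 + 4.17 = 14.77 kΩ (source resistance + R1).
V_th is the unloaded tap voltage: V_CC · R2/(R1'+R2) = 10.8 × 0.2724 = 2.942 V.
With V_CC suppressed (replaced by a short), R_th = R1' ‖ R2 = (14.77 × 5.53)/(14.77 + 5.53) = 4.024 kΩ.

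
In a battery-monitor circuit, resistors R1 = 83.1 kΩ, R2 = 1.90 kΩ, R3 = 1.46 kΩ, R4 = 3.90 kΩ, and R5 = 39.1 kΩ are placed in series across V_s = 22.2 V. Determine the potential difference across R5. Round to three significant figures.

V ≈ 6.70 V

Series total: ΣR = 83.1 + 1.90 + 1.46 + 3.90 + 39.1 = 129.5 kΩ.
V = V_s · R/ΣR = 22.2 × 0.3020 = 6.705 V.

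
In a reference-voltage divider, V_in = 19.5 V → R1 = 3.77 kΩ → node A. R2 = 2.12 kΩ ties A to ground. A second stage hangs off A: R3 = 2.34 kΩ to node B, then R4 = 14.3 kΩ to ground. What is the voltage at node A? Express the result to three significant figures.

V_A ≈ 6.49 V

Looking into the second stage from A: R3 + R4 = 16.64 kΩ appears in parallel with R2.
R2 ‖ (R3+R4) = 1.880 kΩ.
V_A = 19.5 × 1.880/(3.77 + 1.880) = 6.489 V.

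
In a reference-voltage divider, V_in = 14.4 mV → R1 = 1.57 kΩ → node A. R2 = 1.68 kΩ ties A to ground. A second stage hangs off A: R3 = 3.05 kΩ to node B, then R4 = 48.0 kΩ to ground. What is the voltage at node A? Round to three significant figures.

V_A ≈ 7.33 mV

Looking into the second stage from A: R3 + R4 = 51.05 kΩ appears in parallel with R2.
R2 ‖ (R3+R4) = 1.626 kΩ.
So V_A = 14.4 × 0.5088 = 7.327 mV.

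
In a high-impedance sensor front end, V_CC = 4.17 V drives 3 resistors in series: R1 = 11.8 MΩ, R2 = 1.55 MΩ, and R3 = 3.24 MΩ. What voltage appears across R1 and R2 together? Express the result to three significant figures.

Series total: ΣR = 11.8 + 1.55 + 3.24 = 16.59 MΩ.
R_{R1..R2} = 11.8 + 1.55 = 13.35 MΩ.
V = V_CC · R/ΣR = 4.17 × 0.8047 = 3.356 V.

V ≈ 3.36 V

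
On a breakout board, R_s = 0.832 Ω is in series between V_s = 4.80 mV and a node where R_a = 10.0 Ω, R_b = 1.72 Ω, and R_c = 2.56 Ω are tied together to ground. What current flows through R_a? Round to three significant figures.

Combine the parallel branches: R_p = (1/10.0 + 1/1.72 + 1/2.56)⁻¹ = 0.9328 Ω.
Node voltage V_A = V_s · R_p/(R_s + R_p) = 4.80 × 0.5286 = 2.537 mV.
Branch current I = V_A/R_a = 2.537/10.0 = 0.2537 mA.
(Check via current divider: I_total = 2.720 mA; share G_k/ΣG = 0.09328 → same result.)

I ≈ 0.254 mA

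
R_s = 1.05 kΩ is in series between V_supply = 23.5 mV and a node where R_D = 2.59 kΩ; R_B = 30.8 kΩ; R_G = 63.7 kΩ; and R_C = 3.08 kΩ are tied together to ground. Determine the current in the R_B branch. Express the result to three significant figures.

I ≈ 0.425 µA

Equivalent of the parallel group: R_p = 1.318 kΩ.
V_A = 23.5 × 1.318/2.368 = 13.08 mV.
Branch current I = V_A/R_B = 13.08/30.8 = 0.4246 µA.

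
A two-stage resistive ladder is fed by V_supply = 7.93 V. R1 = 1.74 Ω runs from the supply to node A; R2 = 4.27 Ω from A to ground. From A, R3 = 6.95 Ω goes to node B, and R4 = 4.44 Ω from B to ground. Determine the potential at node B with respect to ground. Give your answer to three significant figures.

Node A sees R2 in parallel with the series input of stage 2, R3 + R4 = 11.39 Ω.
Effective lower resistance at A: R2 ‖ 11.39 = 3.106 Ω.
First divider: V_A = V_supply · 3.106/(1.74 + 3.106) = 5.082 V.
Then the unloaded second divider: V_B = V_A × R4/(R3+R4) = 5.082 × 0.3898 = 1.981 V.

V_B ≈ 1.98 V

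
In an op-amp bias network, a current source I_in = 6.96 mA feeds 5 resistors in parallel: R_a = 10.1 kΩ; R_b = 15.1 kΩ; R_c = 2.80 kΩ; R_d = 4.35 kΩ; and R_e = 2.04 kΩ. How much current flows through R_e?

Conductances: ΣG = 1/10.1 + 1/15.1 + 1/2.80 + 1/4.35 + 1/2.04 = 1.242 (1/kΩ).
R_e takes the fraction G_k/ΣG = 0.4902/1.242 = 0.3945, so I = 6.96 × 0.3945 = 2.746 mA.

I ≈ 2.75 mA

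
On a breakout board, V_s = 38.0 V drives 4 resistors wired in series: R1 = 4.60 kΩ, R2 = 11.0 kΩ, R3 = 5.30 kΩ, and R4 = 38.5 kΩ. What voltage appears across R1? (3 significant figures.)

ΣR = 4.60 + 11.0 + 5.30 + 38.5 = 59.40 kΩ.
V = V_s · R/ΣR = 38.0 × 0.07744 = 2.943 V.

V ≈ 2.94 V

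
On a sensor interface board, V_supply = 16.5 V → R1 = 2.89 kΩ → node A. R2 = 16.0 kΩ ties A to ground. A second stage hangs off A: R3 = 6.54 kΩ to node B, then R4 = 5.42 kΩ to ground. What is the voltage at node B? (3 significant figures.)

V_B ≈ 5.26 V

The second stage (R3 + R4 = 11.96 kΩ) loads node A in parallel with R2.
R2 ‖ (R3+R4) = 6.844 kΩ.
V_A = 16.5 × 6.844/(2.89 + 6.844) = 11.60 V.
Then the unloaded second divider: V_B = V_A × R4/(R3+R4) = 11.60 × 0.4532 = 5.257 V.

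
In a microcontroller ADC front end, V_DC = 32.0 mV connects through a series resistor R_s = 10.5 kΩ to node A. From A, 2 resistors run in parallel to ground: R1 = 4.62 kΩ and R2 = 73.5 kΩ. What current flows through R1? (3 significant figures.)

I ≈ 2.03 µA

Equivalent of the parallel group: R_p = 4.347 kΩ.
V_A = 32.0 × 4.347/14.85 = 9.369 mV.
I(R1) = V_A / R1 = 9.369/4.62 = 2.028 µA.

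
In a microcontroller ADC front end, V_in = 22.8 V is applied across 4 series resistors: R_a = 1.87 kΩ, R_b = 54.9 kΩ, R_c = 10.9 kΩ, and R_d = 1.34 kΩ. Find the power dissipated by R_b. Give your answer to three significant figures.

P ≈ 5.99 mW

ΣR = 69.01 kΩ → I = 22.8/69.01 = 0.3304 mA.
P = I²R = 0.1092 × 54.9 = 5.993 mW.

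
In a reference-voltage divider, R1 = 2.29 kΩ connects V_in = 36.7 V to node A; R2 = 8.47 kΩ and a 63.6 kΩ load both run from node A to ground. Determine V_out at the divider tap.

R2 ‖ R_L = (8.47 × 63.6)/(8.47 + 63.6) = 7.475 kΩ.
Then V_out = V_in · R2'/(R1 + R2') = 36.7 × 7.475/9.765 = 28.09 V.

V_out ≈ 28.1 V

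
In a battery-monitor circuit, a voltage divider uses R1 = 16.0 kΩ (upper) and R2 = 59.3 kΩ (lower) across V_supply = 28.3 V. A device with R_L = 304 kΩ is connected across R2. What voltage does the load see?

R2 ‖ R_L = (59.3 × 304)/(59.3 + 304) = 49.62 kΩ.
Voltage divider with the loaded lower leg: V_out = 28.3 × 49.62/(16.0 + 49.62) = 28.3 × 0.7562 = 21.40 V.
(Unloaded it would be 22.3 V; the load pulls it down.)

V_out ≈ 21.4 V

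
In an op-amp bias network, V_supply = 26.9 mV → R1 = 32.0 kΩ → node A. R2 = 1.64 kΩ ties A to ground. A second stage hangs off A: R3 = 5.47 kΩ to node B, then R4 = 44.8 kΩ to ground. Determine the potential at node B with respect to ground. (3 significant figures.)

V_B ≈ 1.13 mV

The second stage (R3 + R4 = 50.27 kΩ) loads node A in parallel with R2.
R2 ‖ (R3+R4) = 1.588 kΩ.
V_A = 26.9 × 1.588/(32.0 + 1.588) = 1.272 mV.
Then the unloaded second divider: V_B = V_A × R4/(R3+R4) = 1.272 × 0.8912 = 1.134 mV.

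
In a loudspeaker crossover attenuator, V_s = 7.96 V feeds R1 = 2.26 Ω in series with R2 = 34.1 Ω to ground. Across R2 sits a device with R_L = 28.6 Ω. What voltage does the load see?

V_out ≈ 6.95 V

The load sits in parallel with R2, giving an effective lower resistance R2' = R2·R_L/(R2+R_L) = 15.55 Ω.
Now apply the divider: V_out = 7.96 × 0.8731 = 6.950 V.
(Unloaded it would be 7.47 V; the load pulls it down.)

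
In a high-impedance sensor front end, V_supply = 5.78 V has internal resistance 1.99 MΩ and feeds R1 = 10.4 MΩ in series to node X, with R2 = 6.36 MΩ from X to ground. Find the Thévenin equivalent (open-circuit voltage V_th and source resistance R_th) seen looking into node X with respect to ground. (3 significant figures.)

V_th ≈ 1.96 V, R_th ≈ 4.20 MΩ

R1' = 1.99 + 10.4 = 12.39 MΩ (source resistance + R1).
V_th is the unloaded tap voltage: V_supply · R2/(R1'+R2) = 5.78 × 0.3392 = 1.961 V.
Zeroing V_supply shorts the top of R1' to ground, so R_th = R1' ‖ R2 = 4.203 MΩ.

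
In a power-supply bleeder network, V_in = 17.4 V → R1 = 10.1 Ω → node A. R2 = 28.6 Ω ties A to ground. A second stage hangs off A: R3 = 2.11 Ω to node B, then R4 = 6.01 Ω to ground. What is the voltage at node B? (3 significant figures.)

V_B ≈ 4.96 V

The second stage (R3 + R4 = 8.120 Ω) loads node A in parallel with R2.
Effective lower resistance at A: R2 ‖ 8.120 = 6.324 Ω.
So V_A = 17.4 × 0.3851 = 6.700 V.
V_B = V_A × 0.7401 = 4.959 V.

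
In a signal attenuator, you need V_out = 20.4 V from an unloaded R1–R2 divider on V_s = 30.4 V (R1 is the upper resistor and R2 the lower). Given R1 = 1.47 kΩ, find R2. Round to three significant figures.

R2 ≈ 3.00 kΩ

The divider ratio is R2/(R1+R2) = 20.4/30.4 = 0.6711.
R2 = R1 · 0.6711/(1 − 0.6711) = 2.999 kΩ.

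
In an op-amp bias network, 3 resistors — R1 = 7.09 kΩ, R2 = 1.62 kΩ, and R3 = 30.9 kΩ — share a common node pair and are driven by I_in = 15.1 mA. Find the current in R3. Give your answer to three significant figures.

I ≈ 0.618 mA

Total conductance ΣG = 1/7.09 + 1/1.62 + 1/30.9 = 0.7907 (units of 1/kΩ).
By the current-divider rule, I = I_in · G_k/ΣG = 15.1 × 0.04093 = 0.6180 mA.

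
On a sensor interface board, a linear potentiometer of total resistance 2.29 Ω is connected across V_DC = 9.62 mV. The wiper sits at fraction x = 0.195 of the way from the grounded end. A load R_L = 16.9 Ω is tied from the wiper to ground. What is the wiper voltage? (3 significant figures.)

V_out ≈ 1.84 mV

Split the track: R_lower = x·R_p = 0.4466 Ω, R_upper = (1−x)·R_p = 1.843 Ω.
(x·R_p) ‖ R_L = 0.4351 Ω.
Loaded-divider output: V_out = 9.62 × 0.1909 = 1.837 mV.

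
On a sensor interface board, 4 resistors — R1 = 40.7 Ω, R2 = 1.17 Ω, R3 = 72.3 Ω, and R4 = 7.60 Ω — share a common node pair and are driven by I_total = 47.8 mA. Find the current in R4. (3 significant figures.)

Conductances: ΣG = 1/40.7 + 1/1.17 + 1/72.3 + 1/7.60 = 1.025 (1/Ω).
R4 takes the fraction G_k/ΣG = 0.1316/1.025 = 0.1284, so I = 47.8 × 0.1284 = 6.138 mA.

I ≈ 6.14 mA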